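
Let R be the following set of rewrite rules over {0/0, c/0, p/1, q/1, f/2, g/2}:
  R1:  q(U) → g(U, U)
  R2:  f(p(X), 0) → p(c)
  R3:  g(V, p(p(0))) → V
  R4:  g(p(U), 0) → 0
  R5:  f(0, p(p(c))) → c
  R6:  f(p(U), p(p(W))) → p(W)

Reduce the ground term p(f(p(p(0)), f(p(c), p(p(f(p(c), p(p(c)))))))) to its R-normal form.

p(p(c))

1. p(f(p(p(0)), f(p(c), p(p(f(p(c), p(p(c))))))))  →  p(f(p(p(0)), p(f(p(c), p(p(c))))))   [R6 at 1.2]
2. p(f(p(p(0)), p(f(p(c), p(p(c))))))  →  p(f(p(p(0)), p(p(c))))   [R6 at 1.2.1]
3. p(f(p(p(0)), p(p(c))))  →  p(p(c))   [R6 at 1]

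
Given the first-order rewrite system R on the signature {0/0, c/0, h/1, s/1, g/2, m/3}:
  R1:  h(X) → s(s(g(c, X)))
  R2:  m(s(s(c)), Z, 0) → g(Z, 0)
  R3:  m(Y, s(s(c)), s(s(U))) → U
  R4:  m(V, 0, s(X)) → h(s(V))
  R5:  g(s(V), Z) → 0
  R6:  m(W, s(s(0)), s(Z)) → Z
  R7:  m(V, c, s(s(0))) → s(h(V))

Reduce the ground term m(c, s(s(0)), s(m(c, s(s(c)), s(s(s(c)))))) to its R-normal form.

1. m(c, s(s(0)), s(m(c, s(s(c)), s(s(s(c))))))  →  m(c, s(s(c)), s(s(s(c))))   [R6 at ε]
2. m(c, s(s(c)), s(s(s(c))))  →  s(c)   [R3 at ε]

s(c)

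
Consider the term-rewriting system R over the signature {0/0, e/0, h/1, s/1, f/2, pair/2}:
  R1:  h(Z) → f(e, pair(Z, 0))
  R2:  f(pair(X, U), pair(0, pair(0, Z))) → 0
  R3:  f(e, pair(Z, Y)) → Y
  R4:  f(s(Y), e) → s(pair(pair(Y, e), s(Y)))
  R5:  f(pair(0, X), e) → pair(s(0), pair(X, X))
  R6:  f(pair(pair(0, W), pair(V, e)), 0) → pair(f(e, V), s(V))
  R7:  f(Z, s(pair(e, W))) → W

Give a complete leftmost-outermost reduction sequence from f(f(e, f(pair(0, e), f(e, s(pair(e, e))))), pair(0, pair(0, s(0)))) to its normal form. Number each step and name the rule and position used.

0

1. f(f(e, f(pair(0, e), f(e, s(pair(e, e))))), pair(0, pair(0, s(0))))  →  f(f(e, f(pair(0, e), e)), pair(0, pair(0, s(0))))   [R7 at 1.2.2]
2. f(f(e, f(pair(0, e), e)), pair(0, pair(0, s(0))))  →  f(f(e, pair(s(0), pair(e, e))), pair(0, pair(0, s(0))))   [R5 at 1.2]
3. f(f(e, pair(s(0), pair(e, e))), pair(0, pair(0, s(0))))  →  f(pair(e, e), pair(0, pair(0, s(0))))   [R3 at 1]
4. f(pair(e, e), pair(0, pair(0, s(0))))  →  0   [R2 at ε]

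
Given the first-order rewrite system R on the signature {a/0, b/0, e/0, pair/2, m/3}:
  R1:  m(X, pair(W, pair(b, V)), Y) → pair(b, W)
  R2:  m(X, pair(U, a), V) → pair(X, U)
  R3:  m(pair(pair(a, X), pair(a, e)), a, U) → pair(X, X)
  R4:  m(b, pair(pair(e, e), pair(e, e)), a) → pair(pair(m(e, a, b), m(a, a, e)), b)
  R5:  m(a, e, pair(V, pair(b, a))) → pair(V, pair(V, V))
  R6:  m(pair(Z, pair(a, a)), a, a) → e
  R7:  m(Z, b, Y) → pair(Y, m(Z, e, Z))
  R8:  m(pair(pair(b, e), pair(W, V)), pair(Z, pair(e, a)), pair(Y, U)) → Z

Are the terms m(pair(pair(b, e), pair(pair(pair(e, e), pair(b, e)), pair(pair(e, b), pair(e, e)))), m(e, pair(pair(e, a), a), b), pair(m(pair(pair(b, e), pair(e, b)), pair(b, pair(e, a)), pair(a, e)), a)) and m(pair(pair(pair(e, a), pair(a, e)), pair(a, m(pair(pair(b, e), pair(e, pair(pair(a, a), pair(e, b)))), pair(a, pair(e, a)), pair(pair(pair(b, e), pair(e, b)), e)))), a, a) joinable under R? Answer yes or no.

Reduce t₁ = m(pair(pair(b, e), pair(pair(pair(e, e), pair(b, e)), pair(pair(e, b), pair(e, e)))), m(e, pair(pair(e, a), a), b), pair(m(pair(pair(b, e), pair(e, b)), pair(b, pair(e, a)), pair(a, e)), a)):
1. m(pair(pair(b, e), pair(pair(pair(e, e), pair(b, e)), pair(pair(e, b), pair(e, e)))), m(e, pair(pair(e, a), a), b), pair(m(pair(pair(b, e), pair(e, b)), pair(b, pair(e, a)), pair(a, e)), a))  →  m(pair(pair(b, e), pair(pair(pair(e, e), pair(b, e)), pair(pair(e, b), pair(e, e)))), pair(e, pair(e, a)), pair(m(pair(pair(b, e), pair(e, b)), pair(b, pair(e, a)), pair(a, e)), a))   [R2 at 2]
2. m(pair(pair(b, e), pair(pair(pair(e, e), pair(b, e)), pair(pair(e, b), pair(e, e)))), pair(e, pair(e, a)), pair(m(pair(pair(b, e), pair(e, b)), pair(b, pair(e, a)), pair(a, e)), a))  →  e   [R8 at ε]

Reduce t₂ = m(pair(pair(pair(e, a), pair(a, e)), pair(a, m(pair(pair(b, e), pair(e, pair(pair(a, a), pair(e, b)))), pair(a, pair(e, a)), pair(pair(pair(b, e), pair(e, b)), e)))), a, a):
1. m(pair(pair(pair(e, a), pair(a, e)), pair(a, m(pair(pair(b, e), pair(e, pair(pair(a, a), pair(e, b)))), pair(a, pair(e, a)), pair(pair(pair(b, e), pair(e, b)), e)))), a, a)  →  m(pair(pair(pair(e, a), pair(a, e)), pair(a, a)), a, a)   [R8 at 1.2.2]
2. m(pair(pair(pair(e, a), pair(a, e)), pair(a, a)), a, a)  →  e   [R6 at ε]

yes — NF(t₁) = e, NF(t₂) = e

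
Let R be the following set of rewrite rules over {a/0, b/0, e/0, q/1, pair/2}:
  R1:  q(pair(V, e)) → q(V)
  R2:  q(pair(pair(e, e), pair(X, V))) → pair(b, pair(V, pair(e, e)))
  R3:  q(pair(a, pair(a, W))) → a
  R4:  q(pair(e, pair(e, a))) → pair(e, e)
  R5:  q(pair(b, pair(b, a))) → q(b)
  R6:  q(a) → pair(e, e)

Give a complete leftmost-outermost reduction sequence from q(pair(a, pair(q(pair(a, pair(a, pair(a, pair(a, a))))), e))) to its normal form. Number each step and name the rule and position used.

a

1. q(pair(a, pair(q(pair(a, pair(a, pair(a, pair(a, a))))), e)))  →  q(pair(a, pair(a, e)))   [R3 at 1.2.1]
2. q(pair(a, pair(a, e)))  →  a   [R3 at ε]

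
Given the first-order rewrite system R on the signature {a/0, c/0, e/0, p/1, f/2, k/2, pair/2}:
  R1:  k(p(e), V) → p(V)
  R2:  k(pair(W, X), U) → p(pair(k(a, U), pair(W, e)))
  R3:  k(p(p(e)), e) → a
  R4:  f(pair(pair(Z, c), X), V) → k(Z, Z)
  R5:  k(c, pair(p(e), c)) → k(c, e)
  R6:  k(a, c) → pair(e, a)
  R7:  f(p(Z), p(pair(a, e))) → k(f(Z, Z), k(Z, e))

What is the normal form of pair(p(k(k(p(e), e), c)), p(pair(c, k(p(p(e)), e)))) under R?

pair(p(p(c)), p(pair(c, a)))

1. pair(p(k(k(p(e), e), c)), p(pair(c, k(p(p(e)), e))))  →  pair(p(k(p(e), c)), p(pair(c, k(p(p(e)), e))))   [R1 at 1.1.1]
2. pair(p(k(p(e), c)), p(pair(c, k(p(p(e)), e))))  →  pair(p(p(c)), p(pair(c, k(p(p(e)), e))))   [R1 at 1.1]
3. pair(p(p(c)), p(pair(c, k(p(p(e)), e))))  →  pair(p(p(c)), p(pair(c, a)))   [R3 at 2.1.2]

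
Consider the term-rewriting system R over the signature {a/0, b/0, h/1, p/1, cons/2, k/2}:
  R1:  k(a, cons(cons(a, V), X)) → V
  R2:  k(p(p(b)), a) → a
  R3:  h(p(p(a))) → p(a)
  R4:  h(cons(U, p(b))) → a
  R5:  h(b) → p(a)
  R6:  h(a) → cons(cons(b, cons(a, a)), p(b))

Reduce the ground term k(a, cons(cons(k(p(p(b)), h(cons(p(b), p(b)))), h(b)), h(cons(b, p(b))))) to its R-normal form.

1. k(a, cons(cons(k(p(p(b)), h(cons(p(b), p(b)))), h(b)), h(cons(b, p(b)))))  →  k(a, cons(cons(k(p(p(b)), a), h(b)), h(cons(b, p(b)))))   [R4 at 2.1.1.2]
2. k(a, cons(cons(k(p(p(b)), a), h(b)), h(cons(b, p(b)))))  →  k(a, cons(cons(a, h(b)), h(cons(b, p(b)))))   [R2 at 2.1.1]
3. k(a, cons(cons(a, h(b)), h(cons(b, p(b)))))  →  h(b)   [R1 at ε]
4. h(b)  →  p(a)   [R5 at ε]

p(a)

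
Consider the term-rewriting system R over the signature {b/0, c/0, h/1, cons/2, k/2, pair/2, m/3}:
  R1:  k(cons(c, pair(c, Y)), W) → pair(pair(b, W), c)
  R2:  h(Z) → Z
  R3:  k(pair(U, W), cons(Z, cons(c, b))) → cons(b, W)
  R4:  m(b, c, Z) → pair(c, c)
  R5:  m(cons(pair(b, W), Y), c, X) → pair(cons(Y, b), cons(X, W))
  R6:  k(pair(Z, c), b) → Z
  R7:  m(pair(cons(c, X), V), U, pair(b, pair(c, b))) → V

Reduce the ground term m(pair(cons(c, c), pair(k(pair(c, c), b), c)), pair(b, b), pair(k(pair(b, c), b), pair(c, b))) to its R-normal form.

1. m(pair(cons(c, c), pair(k(pair(c, c), b), c)), pair(b, b), pair(k(pair(b, c), b), pair(c, b)))  →  m(pair(cons(c, c), pair(c, c)), pair(b, b), pair(k(pair(b, c), b), pair(c, b)))   [R6 at 1.2.1]
2. m(pair(cons(c, c), pair(c, c)), pair(b, b), pair(k(pair(b, c), b), pair(c, b)))  →  m(pair(cons(c, c), pair(c, c)), pair(b, b), pair(b, pair(c, b)))   [R6 at 3.1]
3. m(pair(cons(c, c), pair(c, c)), pair(b, b), pair(b, pair(c, b)))  →  pair(c, c)   [R7 at ε]

pair(c, c)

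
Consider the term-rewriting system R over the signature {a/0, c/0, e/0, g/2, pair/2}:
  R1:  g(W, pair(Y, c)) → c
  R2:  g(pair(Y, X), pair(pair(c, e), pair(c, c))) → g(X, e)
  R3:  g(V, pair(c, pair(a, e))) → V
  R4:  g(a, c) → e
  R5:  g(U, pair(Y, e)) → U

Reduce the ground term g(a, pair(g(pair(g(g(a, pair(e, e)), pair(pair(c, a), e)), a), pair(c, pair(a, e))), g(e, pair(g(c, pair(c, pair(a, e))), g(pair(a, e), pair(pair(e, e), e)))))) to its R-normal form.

a

1. g(a, pair(g(pair(g(g(a, pair(e, e)), pair(pair(c, a), e)), a), pair(c, pair(a, e))), g(e, pair(g(c, pair(c, pair(a, e))), g(pair(a, e), pair(pair(e, e), e))))))  →  g(a, pair(pair(g(g(a, pair(e, e)), pair(pair(c, a), e)), a), g(e, pair(g(c, pair(c, pair(a, e))), g(pair(a, e), pair(pair(e, e), e))))))   [R3 at 2.1]
2. g(a, pair(pair(g(g(a, pair(e, e)), pair(pair(c, a), e)), a), g(e, pair(g(c, pair(c, pair(a, e))), g(pair(a, e), pair(pair(e, e), e))))))  →  g(a, pair(pair(g(a, pair(e, e)), a), g(e, pair(g(c, pair(c, pair(a, e))), g(pair(a, e), pair(pair(e, e), e))))))   [R5 at 2.1.1]
3. g(a, pair(pair(g(a, pair(e, e)), a), g(e, pair(g(c, pair(c, pair(a, e))), g(pair(a, e), pair(pair(e, e), e))))))  →  g(a, pair(pair(a, a), g(e, pair(g(c, pair(c, pair(a, e))), g(pair(a, e), pair(pair(e, e), e))))))   [R5 at 2.1.1]
4. g(a, pair(pair(a, a), g(e, pair(g(c, pair(c, pair(a, e))), g(pair(a, e), pair(pair(e, e), e))))))  →  g(a, pair(pair(a, a), g(e, pair(c, g(pair(a, e), pair(pair(e, e), e))))))   [R3 at 2.2.2.1]
5. g(a, pair(pair(a, a), g(e, pair(c, g(pair(a, e), pair(pair(e, e), e))))))  →  g(a, pair(pair(a, a), g(e, pair(c, pair(a, e)))))   [R5 at 2.2.2.2]
6. g(a, pair(pair(a, a), g(e, pair(c, pair(a, e)))))  →  g(a, pair(pair(a, a), e))   [R3 at 2.2]
7. g(a, pair(pair(a, a), e))  →  a   [R5 at ε]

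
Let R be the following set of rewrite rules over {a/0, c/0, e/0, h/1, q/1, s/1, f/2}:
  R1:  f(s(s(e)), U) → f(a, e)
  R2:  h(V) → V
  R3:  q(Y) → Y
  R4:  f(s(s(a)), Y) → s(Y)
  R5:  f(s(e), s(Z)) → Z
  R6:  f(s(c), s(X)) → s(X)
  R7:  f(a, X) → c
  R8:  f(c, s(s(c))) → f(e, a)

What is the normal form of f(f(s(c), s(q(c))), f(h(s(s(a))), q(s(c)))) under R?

s(s(c))

1. f(f(s(c), s(q(c))), f(h(s(s(a))), q(s(c))))  →  f(s(q(c)), f(h(s(s(a))), q(s(c))))   [R6 at 1]
2. f(s(q(c)), f(h(s(s(a))), q(s(c))))  →  f(s(c), f(h(s(s(a))), q(s(c))))   [R3 at 1.1]
3. f(s(c), f(h(s(s(a))), q(s(c))))  →  f(s(c), f(s(s(a)), q(s(c))))   [R2 at 2.1]
4. f(s(c), f(s(s(a)), q(s(c))))  →  f(s(c), s(q(s(c))))   [R4 at 2]
5. f(s(c), s(q(s(c))))  →  s(q(s(c)))   [R6 at ε]
6. s(q(s(c)))  →  s(s(c))   [R3 at 1]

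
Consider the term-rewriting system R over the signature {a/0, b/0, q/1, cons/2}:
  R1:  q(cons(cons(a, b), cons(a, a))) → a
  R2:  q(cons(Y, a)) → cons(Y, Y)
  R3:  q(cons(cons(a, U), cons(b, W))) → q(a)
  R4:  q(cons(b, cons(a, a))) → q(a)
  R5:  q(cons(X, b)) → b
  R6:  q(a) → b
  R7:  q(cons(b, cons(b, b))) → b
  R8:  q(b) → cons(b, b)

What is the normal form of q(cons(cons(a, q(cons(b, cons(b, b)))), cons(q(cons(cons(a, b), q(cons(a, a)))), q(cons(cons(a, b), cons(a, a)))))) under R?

1. q(cons(cons(a, q(cons(b, cons(b, b)))), cons(q(cons(cons(a, b), q(cons(a, a)))), q(cons(cons(a, b), cons(a, a))))))  →  q(cons(cons(a, b), cons(q(cons(cons(a, b), q(cons(a, a)))), q(cons(cons(a, b), cons(a, a))))))   [R7 at 1.1.2]
2. q(cons(cons(a, b), cons(q(cons(cons(a, b), q(cons(a, a)))), q(cons(cons(a, b), cons(a, a))))))  →  q(cons(cons(a, b), cons(q(cons(cons(a, b), cons(a, a))), q(cons(cons(a, b), cons(a, a))))))   [R2 at 1.2.1.1.2]
3. q(cons(cons(a, b), cons(q(cons(cons(a, b), cons(a, a))), q(cons(cons(a, b), cons(a, a))))))  →  q(cons(cons(a, b), cons(a, q(cons(cons(a, b), cons(a, a))))))   [R1 at 1.2.1]
4. q(cons(cons(a, b), cons(a, q(cons(cons(a, b), cons(a, a))))))  →  q(cons(cons(a, b), cons(a, a)))   [R1 at 1.2.2]
5. q(cons(cons(a, b), cons(a, a)))  →  a   [R1 at ε]

a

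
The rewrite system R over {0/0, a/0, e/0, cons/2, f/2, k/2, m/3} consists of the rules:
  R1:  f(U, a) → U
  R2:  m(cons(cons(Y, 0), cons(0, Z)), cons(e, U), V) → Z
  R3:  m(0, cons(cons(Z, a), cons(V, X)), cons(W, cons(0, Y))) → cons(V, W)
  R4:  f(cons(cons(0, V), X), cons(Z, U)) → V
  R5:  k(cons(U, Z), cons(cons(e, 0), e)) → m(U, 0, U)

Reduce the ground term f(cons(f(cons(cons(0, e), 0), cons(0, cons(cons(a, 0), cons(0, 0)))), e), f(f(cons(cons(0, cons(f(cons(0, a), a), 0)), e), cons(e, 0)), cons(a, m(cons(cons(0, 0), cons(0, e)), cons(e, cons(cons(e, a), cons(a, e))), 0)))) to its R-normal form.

cons(e, e)

1. f(cons(f(cons(cons(0, e), 0), cons(0, cons(cons(a, 0), cons(0, 0)))), e), f(f(cons(cons(0, cons(f(cons(0, a), a), 0)), e), cons(e, 0)), cons(a, m(cons(cons(0, 0), cons(0, e)), cons(e, cons(cons(e, a), cons(a, e))), 0))))  →  f(cons(e, e), f(f(cons(cons(0, cons(f(cons(0, a), a), 0)), e), cons(e, 0)), cons(a, m(cons(cons(0, 0), cons(0, e)), cons(e, cons(cons(e, a), cons(a, e))), 0))))   [R4 at 1.1]
2. f(cons(e, e), f(f(cons(cons(0, cons(f(cons(0, a), a), 0)), e), cons(e, 0)), cons(a, m(cons(cons(0, 0), cons(0, e)), cons(e, cons(cons(e, a), cons(a, e))), 0))))  →  f(cons(e, e), f(cons(f(cons(0, a), a), 0), cons(a, m(cons(cons(0, 0), cons(0, e)), cons(e, cons(cons(e, a), cons(a, e))), 0))))   [R4 at 2.1]
3. f(cons(e, e), f(cons(f(cons(0, a), a), 0), cons(a, m(cons(cons(0, 0), cons(0, e)), cons(e, cons(cons(e, a), cons(a, e))), 0))))  →  f(cons(e, e), f(cons(cons(0, a), 0), cons(a, m(cons(cons(0, 0), cons(0, e)), cons(e, cons(cons(e, a), cons(a, e))), 0))))   [R1 at 2.1.1]
4. f(cons(e, e), f(cons(cons(0, a), 0), cons(a, m(cons(cons(0, 0), cons(0, e)), cons(e, cons(cons(e, a), cons(a, e))), 0))))  →  f(cons(e, e), a)   [R4 at 2]
5. f(cons(e, e), a)  →  cons(e, e)   [R1 at ε]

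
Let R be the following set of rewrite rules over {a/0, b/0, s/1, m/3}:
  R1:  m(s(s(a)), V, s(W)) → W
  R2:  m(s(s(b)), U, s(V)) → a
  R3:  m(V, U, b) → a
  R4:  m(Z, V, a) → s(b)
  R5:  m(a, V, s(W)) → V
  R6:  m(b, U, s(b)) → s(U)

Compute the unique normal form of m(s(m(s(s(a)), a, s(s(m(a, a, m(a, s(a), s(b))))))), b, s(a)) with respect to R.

a

1. m(s(m(s(s(a)), a, s(s(m(a, a, m(a, s(a), s(b))))))), b, s(a))  →  m(s(s(m(a, a, m(a, s(a), s(b))))), b, s(a))   [R1 at 1.1]
2. m(s(s(m(a, a, m(a, s(a), s(b))))), b, s(a))  →  m(s(s(m(a, a, s(a)))), b, s(a))   [R5 at 1.1.1.3]
3. m(s(s(m(a, a, s(a)))), b, s(a))  →  m(s(s(a)), b, s(a))   [R5 at 1.1.1]
4. m(s(s(a)), b, s(a))  →  a   [R1 at ε]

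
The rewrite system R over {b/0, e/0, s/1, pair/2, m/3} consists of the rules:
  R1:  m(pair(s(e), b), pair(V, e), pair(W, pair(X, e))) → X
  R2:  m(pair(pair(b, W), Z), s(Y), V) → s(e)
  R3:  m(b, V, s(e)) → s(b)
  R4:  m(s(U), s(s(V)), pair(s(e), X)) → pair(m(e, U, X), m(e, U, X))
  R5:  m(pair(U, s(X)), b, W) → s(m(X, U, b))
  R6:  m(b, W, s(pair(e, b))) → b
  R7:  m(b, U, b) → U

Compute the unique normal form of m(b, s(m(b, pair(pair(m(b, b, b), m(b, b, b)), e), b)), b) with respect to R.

1. m(b, s(m(b, pair(pair(m(b, b, b), m(b, b, b)), e), b)), b)  →  s(m(b, pair(pair(m(b, b, b), m(b, b, b)), e), b))   [R7 at ε]
2. s(m(b, pair(pair(m(b, b, b), m(b, b, b)), e), b))  →  s(pair(pair(m(b, b, b), m(b, b, b)), e))   [R7 at 1]
3. s(pair(pair(m(b, b, b), m(b, b, b)), e))  →  s(pair(pair(b, m(b, b, b)), e))   [R7 at 1.1.1]
4. s(pair(pair(b, m(b, b, b)), e))  →  s(pair(pair(b, b), e))   [R7 at 1.1.2]

s(pair(pair(b, b), e))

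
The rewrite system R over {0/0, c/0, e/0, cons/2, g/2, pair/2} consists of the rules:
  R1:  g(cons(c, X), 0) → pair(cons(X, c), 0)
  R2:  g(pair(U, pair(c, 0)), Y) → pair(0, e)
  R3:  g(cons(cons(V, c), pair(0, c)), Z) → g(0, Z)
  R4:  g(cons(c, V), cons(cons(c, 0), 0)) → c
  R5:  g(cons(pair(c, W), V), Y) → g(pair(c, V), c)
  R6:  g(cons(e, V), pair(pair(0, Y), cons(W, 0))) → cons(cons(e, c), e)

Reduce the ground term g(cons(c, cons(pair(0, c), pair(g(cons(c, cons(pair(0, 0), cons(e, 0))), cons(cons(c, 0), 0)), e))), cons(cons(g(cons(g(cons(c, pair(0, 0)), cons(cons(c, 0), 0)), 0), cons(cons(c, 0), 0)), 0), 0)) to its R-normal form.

c

1. g(cons(c, cons(pair(0, c), pair(g(cons(c, cons(pair(0, 0), cons(e, 0))), cons(cons(c, 0), 0)), e))), cons(cons(g(cons(g(cons(c, pair(0, 0)), cons(cons(c, 0), 0)), 0), cons(cons(c, 0), 0)), 0), 0))  →  g(cons(c, cons(pair(0, c), pair(c, e))), cons(cons(g(cons(g(cons(c, pair(0, 0)), cons(cons(c, 0), 0)), 0), cons(cons(c, 0), 0)), 0), 0))   [R4 at 1.2.2.1]
2. g(cons(c, cons(pair(0, c), pair(c, e))), cons(cons(g(cons(g(cons(c, pair(0, 0)), cons(cons(c, 0), 0)), 0), cons(cons(c, 0), 0)), 0), 0))  →  g(cons(c, cons(pair(0, c), pair(c, e))), cons(cons(g(cons(c, 0), cons(cons(c, 0), 0)), 0), 0))   [R4 at 2.1.1.1.1]
3. g(cons(c, cons(pair(0, c), pair(c, e))), cons(cons(g(cons(c, 0), cons(cons(c, 0), 0)), 0), 0))  →  g(cons(c, cons(pair(0, c), pair(c, e))), cons(cons(c, 0), 0))   [R4 at 2.1.1]
4. g(cons(c, cons(pair(0, c), pair(c, e))), cons(cons(c, 0), 0))  →  c   [R4 at ε]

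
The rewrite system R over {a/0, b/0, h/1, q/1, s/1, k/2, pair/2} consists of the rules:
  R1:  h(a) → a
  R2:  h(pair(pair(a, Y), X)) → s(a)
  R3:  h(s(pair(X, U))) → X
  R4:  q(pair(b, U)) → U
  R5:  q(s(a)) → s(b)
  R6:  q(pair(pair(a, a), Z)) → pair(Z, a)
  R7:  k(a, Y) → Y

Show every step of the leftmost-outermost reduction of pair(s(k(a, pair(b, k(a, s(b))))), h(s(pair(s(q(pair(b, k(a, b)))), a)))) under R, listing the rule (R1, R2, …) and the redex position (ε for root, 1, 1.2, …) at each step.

1. pair(s(k(a, pair(b, k(a, s(b))))), h(s(pair(s(q(pair(b, k(a, b)))), a))))  →  pair(s(pair(b, k(a, s(b)))), h(s(pair(s(q(pair(b, k(a, b)))), a))))   [R7 at 1.1]
2. pair(s(pair(b, k(a, s(b)))), h(s(pair(s(q(pair(b, k(a, b)))), a))))  →  pair(s(pair(b, s(b))), h(s(pair(s(q(pair(b, k(a, b)))), a))))   [R7 at 1.1.2]
3. pair(s(pair(b, s(b))), h(s(pair(s(q(pair(b, k(a, b)))), a))))  →  pair(s(pair(b, s(b))), s(q(pair(b, k(a, b)))))   [R3 at 2]
4. pair(s(pair(b, s(b))), s(q(pair(b, k(a, b)))))  →  pair(s(pair(b, s(b))), s(k(a, b)))   [R4 at 2.1]
5. pair(s(pair(b, s(b))), s(k(a, b)))  →  pair(s(pair(b, s(b))), s(b))   [R7 at 2.1]

pair(s(pair(b, s(b))), s(b))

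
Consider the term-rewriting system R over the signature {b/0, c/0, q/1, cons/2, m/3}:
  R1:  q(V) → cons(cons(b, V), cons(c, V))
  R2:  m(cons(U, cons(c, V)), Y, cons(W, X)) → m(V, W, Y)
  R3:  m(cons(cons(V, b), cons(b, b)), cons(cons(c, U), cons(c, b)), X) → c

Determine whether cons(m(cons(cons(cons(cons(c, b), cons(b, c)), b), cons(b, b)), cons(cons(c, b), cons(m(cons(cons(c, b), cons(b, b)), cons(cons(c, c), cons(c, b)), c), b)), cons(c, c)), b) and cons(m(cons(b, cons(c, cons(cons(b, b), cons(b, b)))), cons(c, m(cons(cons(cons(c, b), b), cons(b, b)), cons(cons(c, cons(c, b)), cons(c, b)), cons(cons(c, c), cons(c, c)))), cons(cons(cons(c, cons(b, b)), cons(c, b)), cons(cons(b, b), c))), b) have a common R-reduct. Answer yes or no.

yes — NF(t₁) = cons(c, b), NF(t₂) = cons(c, b)

Reduce t₁ = cons(m(cons(cons(cons(cons(c, b), cons(b, c)), b), cons(b, b)), cons(cons(c, b), cons(m(cons(cons(c, b), cons(b, b)), cons(cons(c, c), cons(c, b)), c), b)), cons(c, c)), b):
1. cons(m(cons(cons(cons(cons(c, b), cons(b, c)), b), cons(b, b)), cons(cons(c, b), cons(m(cons(cons(c, b), cons(b, b)), cons(cons(c, c), cons(c, b)), c), b)), cons(c, c)), b)  →  cons(m(cons(cons(cons(cons(c, b), cons(b, c)), b), cons(b, b)), cons(cons(c, b), cons(c, b)), cons(c, c)), b)   [R3 at 1.2.2.1]
2. cons(m(cons(cons(cons(cons(c, b), cons(b, c)), b), cons(b, b)), cons(cons(c, b), cons(c, b)), cons(c, c)), b)  →  cons(c, b)   [R3 at 1]

Reduce t₂ = cons(m(cons(b, cons(c, cons(cons(b, b), cons(b, b)))), cons(c, m(cons(cons(cons(c, b), b), cons(b, b)), cons(cons(c, cons(c, b)), cons(c, b)), cons(cons(c, c), cons(c, c)))), cons(cons(cons(c, cons(b, b)), cons(c, b)), cons(cons(b, b), c))), b):
1. cons(m(cons(b, cons(c, cons(cons(b, b), cons(b, b)))), cons(c, m(cons(cons(cons(c, b), b), cons(b, b)), cons(cons(c, cons(c, b)), cons(c, b)), cons(cons(c, c), cons(c, c)))), cons(cons(cons(c, cons(b, b)), cons(c, b)), cons(cons(b, b), c))), b)  →  cons(m(cons(cons(b, b), cons(b, b)), cons(cons(c, cons(b, b)), cons(c, b)), cons(c, m(cons(cons(cons(c, b), b), cons(b, b)), cons(cons(c, cons(c, b)), cons(c, b)), cons(cons(c, c), cons(c, c))))), b)   [R2 at 1]
2. cons(m(cons(cons(b, b), cons(b, b)), cons(cons(c, cons(b, b)), cons(c, b)), cons(c, m(cons(cons(cons(c, b), b), cons(b, b)), cons(cons(c, cons(c, b)), cons(c, b)), cons(cons(c, c), cons(c, c))))), b)  →  cons(c, b)   [R3 at 1]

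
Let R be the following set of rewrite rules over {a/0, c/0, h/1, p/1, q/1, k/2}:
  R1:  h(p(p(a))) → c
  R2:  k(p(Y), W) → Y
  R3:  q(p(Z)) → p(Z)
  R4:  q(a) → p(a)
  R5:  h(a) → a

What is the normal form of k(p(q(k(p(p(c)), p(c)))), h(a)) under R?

1. k(p(q(k(p(p(c)), p(c)))), h(a))  →  q(k(p(p(c)), p(c)))   [R2 at ε]
2. q(k(p(p(c)), p(c)))  →  q(p(c))   [R2 at 1]
3. q(p(c))  →  p(c)   [R3 at ε]

p(c)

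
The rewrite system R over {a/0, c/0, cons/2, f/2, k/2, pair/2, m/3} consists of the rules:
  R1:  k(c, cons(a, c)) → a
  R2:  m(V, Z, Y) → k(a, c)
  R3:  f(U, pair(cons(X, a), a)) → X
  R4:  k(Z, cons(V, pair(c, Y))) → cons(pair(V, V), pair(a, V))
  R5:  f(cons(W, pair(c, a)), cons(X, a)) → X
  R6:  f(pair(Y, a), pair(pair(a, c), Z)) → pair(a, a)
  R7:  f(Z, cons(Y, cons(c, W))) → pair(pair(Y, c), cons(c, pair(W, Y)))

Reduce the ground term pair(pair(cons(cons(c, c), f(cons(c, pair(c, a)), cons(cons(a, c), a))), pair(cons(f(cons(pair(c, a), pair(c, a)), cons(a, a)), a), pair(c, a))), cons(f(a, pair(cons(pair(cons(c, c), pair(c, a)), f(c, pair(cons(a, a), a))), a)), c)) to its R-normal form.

1. pair(pair(cons(cons(c, c), f(cons(c, pair(c, a)), cons(cons(a, c), a))), pair(cons(f(cons(pair(c, a), pair(c, a)), cons(a, a)), a), pair(c, a))), cons(f(a, pair(cons(pair(cons(c, c), pair(c, a)), f(c, pair(cons(a, a), a))), a)), c))  →  pair(pair(cons(cons(c, c), cons(a, c)), pair(cons(f(cons(pair(c, a), pair(c, a)), cons(a, a)), a), pair(c, a))), cons(f(a, pair(cons(pair(cons(c, c), pair(c, a)), f(c, pair(cons(a, a), a))), a)), c))   [R5 at 1.1.2]
2. pair(pair(cons(cons(c, c), cons(a, c)), pair(cons(f(cons(pair(c, a), pair(c, a)), cons(a, a)), a), pair(c, a))), cons(f(a, pair(cons(pair(cons(c, c), pair(c, a)), f(c, pair(cons(a, a), a))), a)), c))  →  pair(pair(cons(cons(c, c), cons(a, c)), pair(cons(a, a), pair(c, a))), cons(f(a, pair(cons(pair(cons(c, c), pair(c, a)), f(c, pair(cons(a, a), a))), a)), c))   [R5 at 1.2.1.1]
3. pair(pair(cons(cons(c, c), cons(a, c)), pair(cons(a, a), pair(c, a))), cons(f(a, pair(cons(pair(cons(c, c), pair(c, a)), f(c, pair(cons(a, a), a))), a)), c))  →  pair(pair(cons(cons(c, c), cons(a, c)), pair(cons(a, a), pair(c, a))), cons(f(a, pair(cons(pair(cons(c, c), pair(c, a)), a), a)), c))   [R3 at 2.1.2.1.2]
4. pair(pair(cons(cons(c, c), cons(a, c)), pair(cons(a, a), pair(c, a))), cons(f(a, pair(cons(pair(cons(c, c), pair(c, a)), a), a)), c))  →  pair(pair(cons(cons(c, c), cons(a, c)), pair(cons(a, a), pair(c, a))), cons(pair(cons(c, c), pair(c, a)), c))   [R3 at 2.1]

pair(pair(cons(cons(c, c), cons(a, c)), pair(cons(a, a), pair(c, a))), cons(pair(cons(c, c), pair(c, a)), c))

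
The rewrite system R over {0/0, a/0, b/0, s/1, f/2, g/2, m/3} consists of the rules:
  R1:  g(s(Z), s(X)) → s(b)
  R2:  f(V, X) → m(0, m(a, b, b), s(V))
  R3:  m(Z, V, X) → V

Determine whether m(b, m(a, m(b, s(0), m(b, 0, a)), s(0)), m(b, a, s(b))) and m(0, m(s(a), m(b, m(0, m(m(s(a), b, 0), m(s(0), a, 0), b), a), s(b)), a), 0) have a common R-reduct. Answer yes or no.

Reduce t₁ = m(b, m(a, m(b, s(0), m(b, 0, a)), s(0)), m(b, a, s(b))):
1. m(b, m(a, m(b, s(0), m(b, 0, a)), s(0)), m(b, a, s(b)))  →  m(a, m(b, s(0), m(b, 0, a)), s(0))   [R3 at ε]
2. m(a, m(b, s(0), m(b, 0, a)), s(0))  →  m(b, s(0), m(b, 0, a))   [R3 at ε]
3. m(b, s(0), m(b, 0, a))  →  s(0)   [R3 at ε]

Reduce t₂ = m(0, m(s(a), m(b, m(0, m(m(s(a), b, 0), m(s(0), a, 0), b), a), s(b)), a), 0):
1. m(0, m(s(a), m(b, m(0, m(m(s(a), b, 0), m(s(0), a, 0), b), a), s(b)), a), 0)  →  m(s(a), m(b, m(0, m(m(s(a), b, 0), m(s(0), a, 0), b), a), s(b)), a)   [R3 at ε]
2. m(s(a), m(b, m(0, m(m(s(a), b, 0), m(s(0), a, 0), b), a), s(b)), a)  →  m(b, m(0, m(m(s(a), b, 0), m(s(0), a, 0), b), a), s(b))   [R3 at ε]
3. m(b, m(0, m(m(s(a), b, 0), m(s(0), a, 0), b), a), s(b))  →  m(0, m(m(s(a), b, 0), m(s(0), a, 0), b), a)   [R3 at ε]
4. m(0, m(m(s(a), b, 0), m(s(0), a, 0), b), a)  →  m(m(s(a), b, 0), m(s(0), a, 0), b)   [R3 at ε]
5. m(m(s(a), b, 0), m(s(0), a, 0), b)  →  m(s(0), a, 0)   [R3 at ε]
6. m(s(0), a, 0)  →  a   [R3 at ε]

no — NF(t₁) = s(0), NF(t₂) = a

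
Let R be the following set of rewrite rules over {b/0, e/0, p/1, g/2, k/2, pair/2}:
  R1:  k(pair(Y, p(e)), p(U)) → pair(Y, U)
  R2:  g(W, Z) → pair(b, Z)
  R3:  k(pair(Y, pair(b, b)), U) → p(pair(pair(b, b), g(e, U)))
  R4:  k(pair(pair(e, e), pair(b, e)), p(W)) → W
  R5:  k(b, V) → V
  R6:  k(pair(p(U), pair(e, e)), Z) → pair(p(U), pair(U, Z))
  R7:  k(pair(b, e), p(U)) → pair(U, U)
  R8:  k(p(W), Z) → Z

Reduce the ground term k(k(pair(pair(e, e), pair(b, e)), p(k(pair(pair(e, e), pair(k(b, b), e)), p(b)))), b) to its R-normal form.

1. k(k(pair(pair(e, e), pair(b, e)), p(k(pair(pair(e, e), pair(k(b, b), e)), p(b)))), b)  →  k(k(pair(pair(e, e), pair(k(b, b), e)), p(b)), b)   [R4 at 1]
2. k(k(pair(pair(e, e), pair(k(b, b), e)), p(b)), b)  →  k(k(pair(pair(e, e), pair(b, e)), p(b)), b)   [R5 at 1.1.2.1]
3. k(k(pair(pair(e, e), pair(b, e)), p(b)), b)  →  k(b, b)   [R4 at 1]
4. k(b, b)  →  b   [R5 at ε]

b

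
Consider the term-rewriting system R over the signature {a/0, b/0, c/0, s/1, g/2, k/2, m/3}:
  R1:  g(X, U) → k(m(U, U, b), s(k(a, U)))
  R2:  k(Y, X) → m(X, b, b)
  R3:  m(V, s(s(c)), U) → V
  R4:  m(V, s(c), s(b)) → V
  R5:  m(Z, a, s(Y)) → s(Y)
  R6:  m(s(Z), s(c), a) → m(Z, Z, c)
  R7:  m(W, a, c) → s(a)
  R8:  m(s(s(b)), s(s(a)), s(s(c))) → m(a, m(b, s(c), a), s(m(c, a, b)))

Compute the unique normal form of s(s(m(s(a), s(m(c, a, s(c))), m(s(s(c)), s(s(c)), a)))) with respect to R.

1. s(s(m(s(a), s(m(c, a, s(c))), m(s(s(c)), s(s(c)), a))))  →  s(s(m(s(a), s(s(c)), m(s(s(c)), s(s(c)), a))))   [R5 at 1.1.2.1]
2. s(s(m(s(a), s(s(c)), m(s(s(c)), s(s(c)), a))))  →  s(s(s(a)))   [R3 at 1.1]

s(s(s(a)))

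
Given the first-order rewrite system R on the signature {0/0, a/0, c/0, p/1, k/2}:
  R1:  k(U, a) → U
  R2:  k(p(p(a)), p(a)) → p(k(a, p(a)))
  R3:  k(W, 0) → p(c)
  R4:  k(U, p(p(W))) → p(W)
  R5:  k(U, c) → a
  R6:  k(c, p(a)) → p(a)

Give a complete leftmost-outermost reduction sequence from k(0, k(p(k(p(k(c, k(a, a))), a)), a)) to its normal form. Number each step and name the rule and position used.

p(c)

1. k(0, k(p(k(p(k(c, k(a, a))), a)), a))  →  k(0, p(k(p(k(c, k(a, a))), a)))   [R1 at 2]
2. k(0, p(k(p(k(c, k(a, a))), a)))  →  k(0, p(p(k(c, k(a, a)))))   [R1 at 2.1]
3. k(0, p(p(k(c, k(a, a)))))  →  p(k(c, k(a, a)))   [R4 at ε]
4. p(k(c, k(a, a)))  →  p(k(c, a))   [R1 at 1.2]
5. p(k(c, a))  →  p(c)   [R1 at 1]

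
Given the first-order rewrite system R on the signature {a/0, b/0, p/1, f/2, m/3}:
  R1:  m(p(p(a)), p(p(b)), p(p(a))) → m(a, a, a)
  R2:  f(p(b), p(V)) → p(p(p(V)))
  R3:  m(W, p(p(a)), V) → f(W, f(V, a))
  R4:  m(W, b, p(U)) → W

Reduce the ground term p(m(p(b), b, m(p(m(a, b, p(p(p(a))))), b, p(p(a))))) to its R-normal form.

1. p(m(p(b), b, m(p(m(a, b, p(p(p(a))))), b, p(p(a)))))  →  p(m(p(b), b, p(m(a, b, p(p(p(a)))))))   [R4 at 1.3]
2. p(m(p(b), b, p(m(a, b, p(p(p(a)))))))  →  p(p(b))   [R4 at 1]

p(p(b))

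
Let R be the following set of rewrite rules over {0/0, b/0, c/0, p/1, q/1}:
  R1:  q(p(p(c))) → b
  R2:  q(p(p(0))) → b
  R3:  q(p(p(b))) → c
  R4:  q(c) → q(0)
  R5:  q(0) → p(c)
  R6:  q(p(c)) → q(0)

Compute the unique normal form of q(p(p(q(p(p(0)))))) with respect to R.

1. q(p(p(q(p(p(0))))))  →  q(p(p(b)))   [R2 at 1.1.1]
2. q(p(p(b)))  →  c   [R3 at ε]

c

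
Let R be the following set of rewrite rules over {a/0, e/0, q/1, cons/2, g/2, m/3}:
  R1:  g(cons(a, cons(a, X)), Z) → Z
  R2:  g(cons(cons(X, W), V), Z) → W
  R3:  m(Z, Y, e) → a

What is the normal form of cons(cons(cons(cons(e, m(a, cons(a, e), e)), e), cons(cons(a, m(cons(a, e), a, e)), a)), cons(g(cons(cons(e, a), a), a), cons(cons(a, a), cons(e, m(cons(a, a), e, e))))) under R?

1. cons(cons(cons(cons(e, m(a, cons(a, e), e)), e), cons(cons(a, m(cons(a, e), a, e)), a)), cons(g(cons(cons(e, a), a), a), cons(cons(a, a), cons(e, m(cons(a, a), e, e)))))  →  cons(cons(cons(cons(e, a), e), cons(cons(a, m(cons(a, e), a, e)), a)), cons(g(cons(cons(e, a), a), a), cons(cons(a, a), cons(e, m(cons(a, a), e, e)))))   [R3 at 1.1.1.2]
2. cons(cons(cons(cons(e, a), e), cons(cons(a, m(cons(a, e), a, e)), a)), cons(g(cons(cons(e, a), a), a), cons(cons(a, a), cons(e, m(cons(a, a), e, e)))))  →  cons(cons(cons(cons(e, a), e), cons(cons(a, a), a)), cons(g(cons(cons(e, a), a), a), cons(cons(a, a), cons(e, m(cons(a, a), e, e)))))   [R3 at 1.2.1.2]
3. cons(cons(cons(cons(e, a), e), cons(cons(a, a), a)), cons(g(cons(cons(e, a), a), a), cons(cons(a, a), cons(e, m(cons(a, a), e, e)))))  →  cons(cons(cons(cons(e, a), e), cons(cons(a, a), a)), cons(a, cons(cons(a, a), cons(e, m(cons(a, a), e, e)))))   [R2 at 2.1]
4. cons(cons(cons(cons(e, a), e), cons(cons(a, a), a)), cons(a, cons(cons(a, a), cons(e, m(cons(a, a), e, e)))))  →  cons(cons(cons(cons(e, a), e), cons(cons(a, a), a)), cons(a, cons(cons(a, a), cons(e, a))))   [R3 at 2.2.2.2]

cons(cons(cons(cons(e, a), e), cons(cons(a, a), a)), cons(a, cons(cons(a, a), cons(e, a))))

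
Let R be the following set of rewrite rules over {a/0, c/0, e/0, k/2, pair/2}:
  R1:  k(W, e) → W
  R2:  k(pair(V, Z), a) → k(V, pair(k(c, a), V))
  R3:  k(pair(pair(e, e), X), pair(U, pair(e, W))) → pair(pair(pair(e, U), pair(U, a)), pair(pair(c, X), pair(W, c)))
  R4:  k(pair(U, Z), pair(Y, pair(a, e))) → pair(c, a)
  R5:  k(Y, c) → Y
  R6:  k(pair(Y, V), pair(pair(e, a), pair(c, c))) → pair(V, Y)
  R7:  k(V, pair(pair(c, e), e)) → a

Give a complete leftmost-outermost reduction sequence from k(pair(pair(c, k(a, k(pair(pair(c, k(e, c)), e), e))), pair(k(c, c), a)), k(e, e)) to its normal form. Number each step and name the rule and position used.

pair(pair(c, a), pair(c, a))

1. k(pair(pair(c, k(a, k(pair(pair(c, k(e, c)), e), e))), pair(k(c, c), a)), k(e, e))  →  k(pair(pair(c, k(a, pair(pair(c, k(e, c)), e))), pair(k(c, c), a)), k(e, e))   [R1 at 1.1.2.2]
2. k(pair(pair(c, k(a, pair(pair(c, k(e, c)), e))), pair(k(c, c), a)), k(e, e))  →  k(pair(pair(c, k(a, pair(pair(c, e), e))), pair(k(c, c), a)), k(e, e))   [R5 at 1.1.2.2.1.2]
3. k(pair(pair(c, k(a, pair(pair(c, e), e))), pair(k(c, c), a)), k(e, e))  →  k(pair(pair(c, a), pair(k(c, c), a)), k(e, e))   [R7 at 1.1.2]
4. k(pair(pair(c, a), pair(k(c, c), a)), k(e, e))  →  k(pair(pair(c, a), pair(c, a)), k(e, e))   [R5 at 1.2.1]
5. k(pair(pair(c, a), pair(c, a)), k(e, e))  →  k(pair(pair(c, a), pair(c, a)), e)   [R1 at 2]
6. k(pair(pair(c, a), pair(c, a)), e)  →  pair(pair(c, a), pair(c, a))   [R1 at ε]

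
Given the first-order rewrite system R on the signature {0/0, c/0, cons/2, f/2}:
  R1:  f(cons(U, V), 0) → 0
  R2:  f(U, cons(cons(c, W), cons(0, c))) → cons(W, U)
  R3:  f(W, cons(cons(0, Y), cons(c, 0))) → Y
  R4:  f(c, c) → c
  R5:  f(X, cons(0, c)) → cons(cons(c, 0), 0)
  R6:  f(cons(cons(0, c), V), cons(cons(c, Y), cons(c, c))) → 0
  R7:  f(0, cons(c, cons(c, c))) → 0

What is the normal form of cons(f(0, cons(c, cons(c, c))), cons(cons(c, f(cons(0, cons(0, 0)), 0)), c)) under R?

1. cons(f(0, cons(c, cons(c, c))), cons(cons(c, f(cons(0, cons(0, 0)), 0)), c))  →  cons(0, cons(cons(c, f(cons(0, cons(0, 0)), 0)), c))   [R7 at 1]
2. cons(0, cons(cons(c, f(cons(0, cons(0, 0)), 0)), c))  →  cons(0, cons(cons(c, 0), c))   [R1 at 2.1.2]

cons(0, cons(cons(c, 0), c))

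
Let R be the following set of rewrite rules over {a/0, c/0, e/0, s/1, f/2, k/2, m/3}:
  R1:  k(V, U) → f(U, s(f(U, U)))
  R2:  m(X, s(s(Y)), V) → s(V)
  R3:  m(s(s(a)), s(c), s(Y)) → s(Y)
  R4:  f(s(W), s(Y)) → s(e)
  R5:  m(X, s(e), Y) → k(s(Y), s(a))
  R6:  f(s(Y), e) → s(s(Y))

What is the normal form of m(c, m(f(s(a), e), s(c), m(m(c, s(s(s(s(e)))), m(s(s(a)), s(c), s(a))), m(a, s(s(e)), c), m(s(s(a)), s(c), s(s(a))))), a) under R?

s(a)

1. m(c, m(f(s(a), e), s(c), m(m(c, s(s(s(s(e)))), m(s(s(a)), s(c), s(a))), m(a, s(s(e)), c), m(s(s(a)), s(c), s(s(a))))), a)  →  m(c, m(s(s(a)), s(c), m(m(c, s(s(s(s(e)))), m(s(s(a)), s(c), s(a))), m(a, s(s(e)), c), m(s(s(a)), s(c), s(s(a))))), a)   [R6 at 2.1]
2. m(c, m(s(s(a)), s(c), m(m(c, s(s(s(s(e)))), m(s(s(a)), s(c), s(a))), m(a, s(s(e)), c), m(s(s(a)), s(c), s(s(a))))), a)  →  m(c, m(s(s(a)), s(c), m(s(m(s(s(a)), s(c), s(a))), m(a, s(s(e)), c), m(s(s(a)), s(c), s(s(a))))), a)   [R2 at 2.3.1]
3. m(c, m(s(s(a)), s(c), m(s(m(s(s(a)), s(c), s(a))), m(a, s(s(e)), c), m(s(s(a)), s(c), s(s(a))))), a)  →  m(c, m(s(s(a)), s(c), m(s(s(a)), m(a, s(s(e)), c), m(s(s(a)), s(c), s(s(a))))), a)   [R3 at 2.3.1.1]
4. m(c, m(s(s(a)), s(c), m(s(s(a)), m(a, s(s(e)), c), m(s(s(a)), s(c), s(s(a))))), a)  →  m(c, m(s(s(a)), s(c), m(s(s(a)), s(c), m(s(s(a)), s(c), s(s(a))))), a)   [R2 at 2.3.2]
5. m(c, m(s(s(a)), s(c), m(s(s(a)), s(c), m(s(s(a)), s(c), s(s(a))))), a)  →  m(c, m(s(s(a)), s(c), m(s(s(a)), s(c), s(s(a)))), a)   [R3 at 2.3.3]
6. m(c, m(s(s(a)), s(c), m(s(s(a)), s(c), s(s(a)))), a)  →  m(c, m(s(s(a)), s(c), s(s(a))), a)   [R3 at 2.3]
7. m(c, m(s(s(a)), s(c), s(s(a))), a)  →  m(c, s(s(a)), a)   [R3 at 2]
8. m(c, s(s(a)), a)  →  s(a)   [R2 at ε]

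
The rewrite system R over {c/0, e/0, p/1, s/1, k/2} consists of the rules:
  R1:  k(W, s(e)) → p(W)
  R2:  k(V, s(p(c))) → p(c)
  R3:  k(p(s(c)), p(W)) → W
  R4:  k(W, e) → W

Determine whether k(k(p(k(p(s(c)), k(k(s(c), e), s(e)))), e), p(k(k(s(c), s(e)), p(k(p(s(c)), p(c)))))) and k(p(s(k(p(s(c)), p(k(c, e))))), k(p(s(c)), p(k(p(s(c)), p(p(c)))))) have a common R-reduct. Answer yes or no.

yes — NF(t₁) = c, NF(t₂) = c

Reduce t₁ = k(k(p(k(p(s(c)), k(k(s(c), e), s(e)))), e), p(k(k(s(c), s(e)), p(k(p(s(c)), p(c)))))):
1. k(k(p(k(p(s(c)), k(k(s(c), e), s(e)))), e), p(k(k(s(c), s(e)), p(k(p(s(c)), p(c))))))  →  k(p(k(p(s(c)), k(k(s(c), e), s(e)))), p(k(k(s(c), s(e)), p(k(p(s(c)), p(c))))))   [R4 at 1]
2. k(p(k(p(s(c)), k(k(s(c), e), s(e)))), p(k(k(s(c), s(e)), p(k(p(s(c)), p(c))))))  →  k(p(k(p(s(c)), p(k(s(c), e)))), p(k(k(s(c), s(e)), p(k(p(s(c)), p(c))))))   [R1 at 1.1.2]
3. k(p(k(p(s(c)), p(k(s(c), e)))), p(k(k(s(c), s(e)), p(k(p(s(c)), p(c))))))  →  k(p(k(s(c), e)), p(k(k(s(c), s(e)), p(k(p(s(c)), p(c))))))   [R3 at 1.1]
4. k(p(k(s(c), e)), p(k(k(s(c), s(e)), p(k(p(s(c)), p(c))))))  →  k(p(s(c)), p(k(k(s(c), s(e)), p(k(p(s(c)), p(c))))))   [R4 at 1.1]
5. k(p(s(c)), p(k(k(s(c), s(e)), p(k(p(s(c)), p(c))))))  →  k(k(s(c), s(e)), p(k(p(s(c)), p(c))))   [R3 at ε]
6. k(k(s(c), s(e)), p(k(p(s(c)), p(c))))  →  k(p(s(c)), p(k(p(s(c)), p(c))))   [R1 at 1]
7. k(p(s(c)), p(k(p(s(c)), p(c))))  →  k(p(s(c)), p(c))   [R3 at ε]
8. k(p(s(c)), p(c))  →  c   [R3 at ε]

Reduce t₂ = k(p(s(k(p(s(c)), p(k(c, e))))), k(p(s(c)), p(k(p(s(c)), p(p(c)))))):
1. k(p(s(k(p(s(c)), p(k(c, e))))), k(p(s(c)), p(k(p(s(c)), p(p(c))))))  →  k(p(s(k(c, e))), k(p(s(c)), p(k(p(s(c)), p(p(c))))))   [R3 at 1.1.1]
2. k(p(s(k(c, e))), k(p(s(c)), p(k(p(s(c)), p(p(c))))))  →  k(p(s(c)), k(p(s(c)), p(k(p(s(c)), p(p(c))))))   [R4 at 1.1.1]
3. k(p(s(c)), k(p(s(c)), p(k(p(s(c)), p(p(c))))))  →  k(p(s(c)), k(p(s(c)), p(p(c))))   [R3 at 2]
4. k(p(s(c)), k(p(s(c)), p(p(c))))  →  k(p(s(c)), p(c))   [R3 at 2]
5. k(p(s(c)), p(c))  →  c   [R3 at ε]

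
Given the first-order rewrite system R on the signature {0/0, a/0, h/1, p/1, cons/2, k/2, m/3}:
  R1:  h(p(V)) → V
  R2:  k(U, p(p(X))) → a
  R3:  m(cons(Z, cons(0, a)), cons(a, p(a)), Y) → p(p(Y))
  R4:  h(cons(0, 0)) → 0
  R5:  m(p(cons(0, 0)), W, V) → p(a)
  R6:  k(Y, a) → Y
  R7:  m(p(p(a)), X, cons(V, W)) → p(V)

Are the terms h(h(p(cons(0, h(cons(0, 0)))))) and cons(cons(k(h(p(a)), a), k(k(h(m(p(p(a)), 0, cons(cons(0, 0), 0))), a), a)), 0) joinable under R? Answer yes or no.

Reduce t₁ = h(h(p(cons(0, h(cons(0, 0)))))):
1. h(h(p(cons(0, h(cons(0, 0))))))  →  h(cons(0, h(cons(0, 0))))   [R1 at 1]
2. h(cons(0, h(cons(0, 0))))  →  h(cons(0, 0))   [R4 at 1.2]
3. h(cons(0, 0))  →  0   [R4 at ε]

Reduce t₂ = cons(cons(k(h(p(a)), a), k(k(h(m(p(p(a)), 0, cons(cons(0, 0), 0))), a), a)), 0):
1. cons(cons(k(h(p(a)), a), k(k(h(m(p(p(a)), 0, cons(cons(0, 0), 0))), a), a)), 0)  →  cons(cons(h(p(a)), k(k(h(m(p(p(a)), 0, cons(cons(0, 0), 0))), a), a)), 0)   [R6 at 1.1]
2. cons(cons(h(p(a)), k(k(h(m(p(p(a)), 0, cons(cons(0, 0), 0))), a), a)), 0)  →  cons(cons(a, k(k(h(m(p(p(a)), 0, cons(cons(0, 0), 0))), a), a)), 0)   [R1 at 1.1]
3. cons(cons(a, k(k(h(m(p(p(a)), 0, cons(cons(0, 0), 0))), a), a)), 0)  →  cons(cons(a, k(h(m(p(p(a)), 0, cons(cons(0, 0), 0))), a)), 0)   [R6 at 1.2]
4. cons(cons(a, k(h(m(p(p(a)), 0, cons(cons(0, 0), 0))), a)), 0)  →  cons(cons(a, h(m(p(p(a)), 0, cons(cons(0, 0), 0)))), 0)   [R6 at 1.2]
5. cons(cons(a, h(m(p(p(a)), 0, cons(cons(0, 0), 0)))), 0)  →  cons(cons(a, h(p(cons(0, 0)))), 0)   [R7 at 1.2.1]
6. cons(cons(a, h(p(cons(0, 0)))), 0)  →  cons(cons(a, cons(0, 0)), 0)   [R1 at 1.2]

no — NF(t₁) = 0, NF(t₂) = cons(cons(a, cons(0, 0)), 0)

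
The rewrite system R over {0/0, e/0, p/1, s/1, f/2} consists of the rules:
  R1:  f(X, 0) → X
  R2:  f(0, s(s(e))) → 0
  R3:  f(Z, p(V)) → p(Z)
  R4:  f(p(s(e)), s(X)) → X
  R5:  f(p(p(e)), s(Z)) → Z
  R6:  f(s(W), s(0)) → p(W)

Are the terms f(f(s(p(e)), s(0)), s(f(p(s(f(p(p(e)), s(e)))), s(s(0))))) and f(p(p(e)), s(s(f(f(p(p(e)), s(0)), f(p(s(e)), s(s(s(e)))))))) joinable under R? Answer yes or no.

yes — NF(t₁) = s(0), NF(t₂) = s(0)

Reduce t₁ = f(f(s(p(e)), s(0)), s(f(p(s(f(p(p(e)), s(e)))), s(s(0))))):
1. f(f(s(p(e)), s(0)), s(f(p(s(f(p(p(e)), s(e)))), s(s(0)))))  →  f(p(p(e)), s(f(p(s(f(p(p(e)), s(e)))), s(s(0)))))   [R6 at 1]
2. f(p(p(e)), s(f(p(s(f(p(p(e)), s(e)))), s(s(0)))))  →  f(p(s(f(p(p(e)), s(e)))), s(s(0)))   [R5 at ε]
3. f(p(s(f(p(p(e)), s(e)))), s(s(0)))  →  f(p(s(e)), s(s(0)))   [R5 at 1.1.1]
4. f(p(s(e)), s(s(0)))  →  s(0)   [R4 at ε]

Reduce t₂ = f(p(p(e)), s(s(f(f(p(p(e)), s(0)), f(p(s(e)), s(s(s(e)))))))):
1. f(p(p(e)), s(s(f(f(p(p(e)), s(0)), f(p(s(e)), s(s(s(e))))))))  →  s(f(f(p(p(e)), s(0)), f(p(s(e)), s(s(s(e))))))   [R5 at ε]
2. s(f(f(p(p(e)), s(0)), f(p(s(e)), s(s(s(e))))))  →  s(f(0, f(p(s(e)), s(s(s(e))))))   [R5 at 1.1]
3. s(f(0, f(p(s(e)), s(s(s(e))))))  →  s(f(0, s(s(e))))   [R4 at 1.2]
4. s(f(0, s(s(e))))  →  s(0)   [R2 at 1]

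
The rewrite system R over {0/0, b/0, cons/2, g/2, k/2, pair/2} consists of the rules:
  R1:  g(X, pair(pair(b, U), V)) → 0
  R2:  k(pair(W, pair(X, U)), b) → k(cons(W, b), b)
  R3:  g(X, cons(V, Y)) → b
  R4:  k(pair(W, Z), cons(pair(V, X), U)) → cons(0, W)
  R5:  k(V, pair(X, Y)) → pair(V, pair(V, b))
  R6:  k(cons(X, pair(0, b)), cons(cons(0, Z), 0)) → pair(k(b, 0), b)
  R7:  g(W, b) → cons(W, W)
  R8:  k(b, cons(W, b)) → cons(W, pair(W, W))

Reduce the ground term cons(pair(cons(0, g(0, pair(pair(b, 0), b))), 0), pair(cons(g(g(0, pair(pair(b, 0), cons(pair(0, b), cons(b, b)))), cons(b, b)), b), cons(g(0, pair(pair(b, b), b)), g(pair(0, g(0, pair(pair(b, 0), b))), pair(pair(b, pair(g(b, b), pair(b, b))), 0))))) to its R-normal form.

cons(pair(cons(0, 0), 0), pair(cons(b, b), cons(0, 0)))

1. cons(pair(cons(0, g(0, pair(pair(b, 0), b))), 0), pair(cons(g(g(0, pair(pair(b, 0), cons(pair(0, b), cons(b, b)))), cons(b, b)), b), cons(g(0, pair(pair(b, b), b)), g(pair(0, g(0, pair(pair(b, 0), b))), pair(pair(b, pair(g(b, b), pair(b, b))), 0)))))  →  cons(pair(cons(0, 0), 0), pair(cons(g(g(0, pair(pair(b, 0), cons(pair(0, b), cons(b, b)))), cons(b, b)), b), cons(g(0, pair(pair(b, b), b)), g(pair(0, g(0, pair(pair(b, 0), b))), pair(pair(b, pair(g(b, b), pair(b, b))), 0)))))   [R1 at 1.1.2]
2. cons(pair(cons(0, 0), 0), pair(cons(g(g(0, pair(pair(b, 0), cons(pair(0, b), cons(b, b)))), cons(b, b)), b), cons(g(0, pair(pair(b, b), b)), g(pair(0, g(0, pair(pair(b, 0), b))), pair(pair(b, pair(g(b, b), pair(b, b))), 0)))))  →  cons(pair(cons(0, 0), 0), pair(cons(b, b), cons(g(0, pair(pair(b, b), b)), g(pair(0, g(0, pair(pair(b, 0), b))), pair(pair(b, pair(g(b, b), pair(b, b))), 0)))))   [R3 at 2.1.1]
3. cons(pair(cons(0, 0), 0), pair(cons(b, b), cons(g(0, pair(pair(b, b), b)), g(pair(0, g(0, pair(pair(b, 0), b))), pair(pair(b, pair(g(b, b), pair(b, b))), 0)))))  →  cons(pair(cons(0, 0), 0), pair(cons(b, b), cons(0, g(pair(0, g(0, pair(pair(b, 0), b))), pair(pair(b, pair(g(b, b), pair(b, b))), 0)))))   [R1 at 2.2.1]
4. cons(pair(cons(0, 0), 0), pair(cons(b, b), cons(0, g(pair(0, g(0, pair(pair(b, 0), b))), pair(pair(b, pair(g(b, b), pair(b, b))), 0)))))  →  cons(pair(cons(0, 0), 0), pair(cons(b, b), cons(0, 0)))   [R1 at 2.2.2]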